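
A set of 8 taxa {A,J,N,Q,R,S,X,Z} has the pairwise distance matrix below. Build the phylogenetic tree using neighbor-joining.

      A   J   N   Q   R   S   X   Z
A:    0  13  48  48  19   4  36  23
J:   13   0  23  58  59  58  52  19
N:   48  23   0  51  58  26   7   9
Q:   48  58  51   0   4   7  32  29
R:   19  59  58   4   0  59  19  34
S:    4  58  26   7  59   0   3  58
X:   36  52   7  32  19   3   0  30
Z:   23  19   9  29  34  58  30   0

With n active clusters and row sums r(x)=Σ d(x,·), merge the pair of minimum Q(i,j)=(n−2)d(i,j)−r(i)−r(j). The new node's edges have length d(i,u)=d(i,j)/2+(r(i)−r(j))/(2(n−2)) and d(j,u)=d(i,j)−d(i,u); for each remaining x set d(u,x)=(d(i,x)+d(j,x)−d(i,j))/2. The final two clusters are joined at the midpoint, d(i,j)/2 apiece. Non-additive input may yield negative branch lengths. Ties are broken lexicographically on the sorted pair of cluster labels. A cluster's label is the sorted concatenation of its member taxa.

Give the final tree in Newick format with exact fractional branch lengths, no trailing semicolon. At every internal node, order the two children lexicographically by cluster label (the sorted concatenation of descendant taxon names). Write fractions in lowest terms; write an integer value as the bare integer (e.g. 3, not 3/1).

step 1: merge (Q,R) at d=4, Q=-457; branch lengths Q→1/12, R→47/12; new cluster QR
  updated: d(A,QR)=63/2, d(J,QR)=113/2, d(N,QR)=105/2, d(QR,S)=31, d(QR,X)=47/2, d(QR,Z)=59/2
step 2: merge (S,X) at d=3, Q=-633/2; branch lengths S→87/20, X→-27/20; new cluster SX
  updated: d(A,SX)=37/2, d(J,SX)=107/2, d(N,SX)=15, d(QR,SX)=103/4, d(SX,Z)=85/2
step 3: merge (QR,SX) at d=103/4, Q=-248; branch lengths QR→287/16, SX→125/16; new cluster QRSX
  updated: d(A,QRSX)=97/8, d(J,QRSX)=337/8, d(N,QRSX)=167/8, d(QRSX,Z)=185/8
step 4: merge (A,QRSX) at d=97/8, Q=-158; branch lengths A→137/24, QRSX→77/12; new cluster AQRSX
  updated: d(AQRSX,J)=43/2, d(AQRSX,N)=227/8, d(AQRSX,Z)=17
step 5: merge (AQRSX,J) at d=43/2, Q=-699/8; branch lengths AQRSX→371/32, J→317/32; new cluster AJQRSX
  updated: d(AJQRSX,N)=239/16, d(AJQRSX,Z)=29/4
step 6: merge (AJQRSX,N) at d=239/16, Q=-499/16; branch lengths AJQRSX→211/32, N→267/32; new cluster AJNQRSX
  updated: d(AJNQRSX,Z)=21/32
step 7: merge (AJNQRSX,Z) at d=21/32; branch lengths AJNQRSX→21/64, Z→21/64; new cluster AJNQRSXZ
final tree: ((((A:137/24,((Q:1/12,R:47/12):287/16,(S:87/20,X:-27/20):125/16):77/12):371/32,J:317/32):211/32,N:267/32):21/64,Z:21/64)
total length: 2623/32

((((A:137/24,((Q:1/12,R:47/12):287/16,(S:87/20,X:-27/20):125/16):77/12):371/32,J:317/32):211/32,N:267/32):21/64,Z:21/64)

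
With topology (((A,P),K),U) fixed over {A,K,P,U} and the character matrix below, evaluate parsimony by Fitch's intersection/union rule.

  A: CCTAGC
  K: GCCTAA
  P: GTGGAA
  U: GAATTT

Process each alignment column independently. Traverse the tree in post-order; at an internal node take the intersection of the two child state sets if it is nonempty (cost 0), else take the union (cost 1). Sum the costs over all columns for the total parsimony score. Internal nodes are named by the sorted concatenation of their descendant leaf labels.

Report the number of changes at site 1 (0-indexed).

2

AP@0: {C} ∪ {G} = {C,G} (union, +1)
AKP@0: {C,G} ∩ {G} = {G} (intersection, +0)
AKPU@0: {G} ∩ {G} = {G} (intersection, +0)
AP@1: {C} ∪ {T} = {C,T} (union, +1)
AKP@1: {C,T} ∩ {C} = {C} (intersection, +0)
AKPU@1: {C} ∪ {A} = {A,C} (union, +1)
AP@2: {T} ∪ {G} = {G,T} (union, +1)
AKP@2: {G,T} ∪ {C} = {C,G,T} (union, +1)
AKPU@2: {C,G,T} ∪ {A} = {A,C,G,T} (union, +1)
AP@3: {A} ∪ {G} = {A,G} (union, +1)
AKP@3: {A,G} ∪ {T} = {A,G,T} (union, +1)
AKPU@3: {A,G,T} ∩ {T} = {T} (intersection, +0)
AP@4: {G} ∪ {A} = {A,G} (union, +1)
AKP@4: {A,G} ∩ {A} = {A} (intersection, +0)
AKPU@4: {A} ∪ {T} = {A,T} (union, +1)
AP@5: {C} ∪ {A} = {A,C} (union, +1)
AKP@5: {A,C} ∩ {A} = {A} (intersection, +0)
AKPU@5: {A} ∪ {T} = {A,T} (union, +1)
per-site changes: [1, 2, 3, 2, 2, 2]; total = 12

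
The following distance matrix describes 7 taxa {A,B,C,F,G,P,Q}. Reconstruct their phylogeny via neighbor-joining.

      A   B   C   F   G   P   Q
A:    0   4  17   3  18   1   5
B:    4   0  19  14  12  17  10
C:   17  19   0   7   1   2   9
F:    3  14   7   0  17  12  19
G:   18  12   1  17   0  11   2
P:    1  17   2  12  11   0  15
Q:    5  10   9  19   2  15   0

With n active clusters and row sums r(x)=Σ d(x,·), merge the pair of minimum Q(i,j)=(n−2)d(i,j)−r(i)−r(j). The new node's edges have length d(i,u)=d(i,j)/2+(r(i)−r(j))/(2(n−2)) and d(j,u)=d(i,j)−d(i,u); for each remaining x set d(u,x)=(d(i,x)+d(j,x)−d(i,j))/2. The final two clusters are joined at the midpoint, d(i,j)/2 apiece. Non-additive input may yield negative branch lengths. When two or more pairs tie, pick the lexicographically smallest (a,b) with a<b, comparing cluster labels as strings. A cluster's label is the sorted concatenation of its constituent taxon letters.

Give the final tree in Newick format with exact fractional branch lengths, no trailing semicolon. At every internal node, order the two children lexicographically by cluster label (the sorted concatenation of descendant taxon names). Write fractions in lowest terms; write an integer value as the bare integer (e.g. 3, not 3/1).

1. join C+G (d=1, Q=-111) ⇒ CG; edges |C|=-1/10, |G|=11/10
  updated: d(A,CG)=17, d(B,CG)=15, d(CG,F)=23/2, d(CG,P)=6, d(CG,Q)=5
2. join CG+Q (d=5, Q=-177/2) ⇒ CGQ; edges |CG|=41/16, |Q|=39/16
  updated: d(A,CGQ)=17/2, d(B,CGQ)=10, d(CGQ,F)=51/4, d(CGQ,P)=8
3. join B+CGQ (d=10, Q=-217/4) ⇒ BCGQ; edges |B|=143/24, |CGQ|=97/24
  updated: d(A,BCGQ)=5/4, d(BCGQ,F)=67/8, d(BCGQ,P)=15/2
4. join A+P (d=1, Q=-95/4) ⇒ AP; edges |A|=-53/16, |P|=69/16
  updated: d(AP,BCGQ)=31/8, d(AP,F)=7
5. join AP+BCGQ (d=31/8, Q=-77/4) ⇒ ABCGPQ; edges |AP|=5/4, |BCGQ|=21/8
  updated: d(ABCGPQ,F)=23/4
6. join ABCGPQ+F (d=23/4) ⇒ ABCFGPQ; edges |ABCGPQ|=23/8, |F|=23/8
final tree: (((A:-53/16,P:69/16):5/4,(B:143/24,((C:-1/10,G:11/10):41/16,Q:39/16):97/24):21/8):23/8,F:23/8)
total length: 213/8

(((A:-53/16,P:69/16):5/4,(B:143/24,((C:-1/10,G:11/10):41/16,Q:39/16):97/24):21/8):23/8,F:23/8)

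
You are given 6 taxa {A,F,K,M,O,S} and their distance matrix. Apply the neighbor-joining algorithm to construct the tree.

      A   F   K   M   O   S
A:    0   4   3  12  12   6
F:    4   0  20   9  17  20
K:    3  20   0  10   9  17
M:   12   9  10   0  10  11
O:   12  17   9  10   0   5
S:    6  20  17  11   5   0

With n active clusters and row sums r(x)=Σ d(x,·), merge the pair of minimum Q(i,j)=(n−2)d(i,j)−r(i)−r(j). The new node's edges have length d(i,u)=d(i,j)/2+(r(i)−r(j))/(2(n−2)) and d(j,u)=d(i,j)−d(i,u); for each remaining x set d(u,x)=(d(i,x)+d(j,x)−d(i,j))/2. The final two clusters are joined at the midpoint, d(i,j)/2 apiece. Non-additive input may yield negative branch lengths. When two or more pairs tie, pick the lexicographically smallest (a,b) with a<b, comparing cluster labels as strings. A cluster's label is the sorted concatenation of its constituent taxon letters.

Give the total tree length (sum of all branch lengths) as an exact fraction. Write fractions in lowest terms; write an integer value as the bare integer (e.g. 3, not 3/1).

437/16

step 1: merge (O,S) at d=5, Q=-92; branch lengths O→7/4, S→13/4; new cluster OS
  updated: d(A,OS)=13/2, d(F,OS)=16, d(K,OS)=21/2, d(M,OS)=8
step 2: merge (A,F) at d=4, Q=-125/2; branch lengths A→-23/12, F→71/12; new cluster AF
  updated: d(AF,K)=19/2, d(AF,M)=17/2, d(AF,OS)=37/4
step 3: merge (AF,K) at d=19/2, Q=-153/4; branch lengths AF→65/16, K→87/16; new cluster AFK
  updated: d(AFK,M)=9/2, d(AFK,OS)=41/8
step 4: merge (AFK,M) at d=9/2, Q=-141/8; branch lengths AFK→13/16, M→59/16; new cluster AFKM
  updated: d(AFKM,OS)=69/16
step 5: merge (AFKM,OS) at d=69/16; branch lengths AFKM→69/32, OS→69/32; new cluster AFKMOS
final tree: ((((A:-23/12,F:71/12):65/16,K:87/16):13/16,M:59/16):69/32,(O:7/4,S:13/4):69/32)
total length: 437/16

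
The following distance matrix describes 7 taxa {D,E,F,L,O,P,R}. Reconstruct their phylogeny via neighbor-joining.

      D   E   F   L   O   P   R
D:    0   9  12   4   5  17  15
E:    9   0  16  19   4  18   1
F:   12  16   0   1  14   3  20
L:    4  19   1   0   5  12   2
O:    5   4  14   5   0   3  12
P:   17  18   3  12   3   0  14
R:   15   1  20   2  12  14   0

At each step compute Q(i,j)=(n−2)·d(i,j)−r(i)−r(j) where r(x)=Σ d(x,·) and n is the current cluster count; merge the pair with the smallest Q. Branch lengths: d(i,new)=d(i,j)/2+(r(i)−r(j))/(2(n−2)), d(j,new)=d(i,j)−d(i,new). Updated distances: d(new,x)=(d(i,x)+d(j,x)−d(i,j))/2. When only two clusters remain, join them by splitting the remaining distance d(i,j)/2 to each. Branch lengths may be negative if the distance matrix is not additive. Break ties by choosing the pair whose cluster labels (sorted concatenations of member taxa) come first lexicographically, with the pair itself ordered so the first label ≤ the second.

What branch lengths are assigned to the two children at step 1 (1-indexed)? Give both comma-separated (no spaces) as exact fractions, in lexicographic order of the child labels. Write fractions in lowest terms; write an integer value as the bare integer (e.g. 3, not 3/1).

1. join E+R (d=1, Q=-126) ⇒ ER; edges |E|=4/5, |R|=1/5
  updated: d(D,ER)=23/2, d(ER,F)=35/2, d(ER,L)=10, d(ER,O)=15/2, d(ER,P)=31/2
2. join F+P (d=3, Q=-86) ⇒ FP; edges |F|=9/8, |P|=15/8
  updated: d(D,FP)=13, d(ER,FP)=15, d(FP,L)=5, d(FP,O)=7
3. join FP+L (d=5, Q=-49) ⇒ FLP; edges |FP|=31/6, |L|=-1/6
  updated: d(D,FLP)=6, d(ER,FLP)=10, d(FLP,O)=7/2
4. join D+FLP (d=6, Q=-30) ⇒ DFLP; edges |D|=15/4, |FLP|=9/4
  updated: d(DFLP,ER)=31/4, d(DFLP,O)=5/4
5. join DFLP+ER (d=31/4, Q=-33/2) ⇒ DEFLPR; edges |DFLP|=3/4, |ER|=7
  updated: d(DEFLPR,O)=1/2
6. join DEFLPR+O (d=1/2) ⇒ DEFLOPR; edges |DEFLPR|=1/4, |O|=1/4
final tree: (((D:15/4,((F:9/8,P:15/8):31/6,L:-1/6):9/4):3/4,(E:4/5,R:1/5):7):1/4,O:1/4)
total length: 93/4

4/5,1/5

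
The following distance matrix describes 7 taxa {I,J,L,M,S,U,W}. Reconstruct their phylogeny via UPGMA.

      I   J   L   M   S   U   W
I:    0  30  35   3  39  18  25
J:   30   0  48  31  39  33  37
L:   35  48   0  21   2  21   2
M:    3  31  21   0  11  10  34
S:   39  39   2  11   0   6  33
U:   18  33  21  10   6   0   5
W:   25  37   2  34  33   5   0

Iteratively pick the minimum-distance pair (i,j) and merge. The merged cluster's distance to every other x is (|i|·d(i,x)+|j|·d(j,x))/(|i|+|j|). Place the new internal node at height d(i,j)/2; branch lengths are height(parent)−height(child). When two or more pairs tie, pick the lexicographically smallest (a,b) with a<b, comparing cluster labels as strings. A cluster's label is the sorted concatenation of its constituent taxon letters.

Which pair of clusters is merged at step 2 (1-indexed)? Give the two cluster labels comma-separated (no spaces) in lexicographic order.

iteration 1: select L,S (d=2); attach at lengths (1, 1); label the merged cluster LS
  updated: d(I,LS)=37, d(J,LS)=87/2, d(LS,M)=16, d(LS,U)=27/2, d(LS,W)=35/2
iteration 2: select I,M (d=3); attach at lengths (3/2, 3/2); label the merged cluster IM
  updated: d(IM,J)=61/2, d(IM,LS)=53/2, d(IM,U)=14, d(IM,W)=59/2
iteration 3: select U,W (d=5); attach at lengths (5/2, 5/2); label the merged cluster UW
  updated: d(IM,UW)=87/4, d(J,UW)=35, d(LS,UW)=31/2
iteration 4: select LS,UW (d=31/2); attach at lengths (27/4, 21/4); label the merged cluster LSUW
  updated: d(IM,LSUW)=193/8, d(J,LSUW)=157/4
iteration 5: select IM,LSUW (d=193/8); attach at lengths (169/16, 69/16); label the merged cluster ILMSUW
  updated: d(ILMSUW,J)=109/3
iteration 6: select ILMSUW,J (d=109/3); attach at lengths (293/48, 109/6); label the merged cluster IJLMSUW
final tree: (((I:3/2,M:3/2):169/16,((L:1,S:1):27/4,(U:5/2,W:5/2):21/4):69/16):293/48,J:109/6)
total length: 2935/48

I,M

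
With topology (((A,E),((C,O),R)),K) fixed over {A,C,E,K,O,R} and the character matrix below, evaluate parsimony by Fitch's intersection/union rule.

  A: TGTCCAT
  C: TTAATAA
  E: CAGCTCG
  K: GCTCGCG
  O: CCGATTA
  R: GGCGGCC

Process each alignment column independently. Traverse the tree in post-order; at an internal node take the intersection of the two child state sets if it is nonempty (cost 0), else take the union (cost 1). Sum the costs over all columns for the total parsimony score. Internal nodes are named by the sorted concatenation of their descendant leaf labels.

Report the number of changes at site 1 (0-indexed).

AE@0: {T} ∪ {C} = {C,T} (union, +1)
CO@0: {T} ∪ {C} = {C,T} (union, +1)
COR@0: {C,T} ∪ {G} = {C,G,T} (union, +1)
ACEOR@0: {C,T} ∩ {C,G,T} = {C,T} (intersection, +0)
ACEKOR@0: {C,T} ∪ {G} = {C,G,T} (union, +1)
AE@1: {G} ∪ {A} = {A,G} (union, +1)
CO@1: {T} ∪ {C} = {C,T} (union, +1)
COR@1: {C,T} ∪ {G} = {C,G,T} (union, +1)
ACEOR@1: {A,G} ∩ {C,G,T} = {G} (intersection, +0)
ACEKOR@1: {G} ∪ {C} = {C,G} (union, +1)
AE@2: {T} ∪ {G} = {G,T} (union, +1)
CO@2: {A} ∪ {G} = {A,G} (union, +1)
COR@2: {A,G} ∪ {C} = {A,C,G} (union, +1)
ACEOR@2: {G,T} ∩ {A,C,G} = {G} (intersection, +0)
ACEKOR@2: {G} ∪ {T} = {G,T} (union, +1)
AE@3: {C} ∩ {C} = {C} (intersection, +0)
CO@3: {A} ∩ {A} = {A} (intersection, +0)
COR@3: {A} ∪ {G} = {A,G} (union, +1)
ACEOR@3: {C} ∪ {A,G} = {A,C,G} (union, +1)
ACEKOR@3: {A,C,G} ∩ {C} = {C} (intersection, +0)
AE@4: {C} ∪ {T} = {C,T} (union, +1)
CO@4: {T} ∩ {T} = {T} (intersection, +0)
COR@4: {T} ∪ {G} = {G,T} (union, +1)
ACEOR@4: {C,T} ∩ {G,T} = {T} (intersection, +0)
ACEKOR@4: {T} ∪ {G} = {G,T} (union, +1)
AE@5: {A} ∪ {C} = {A,C} (union, +1)
CO@5: {A} ∪ {T} = {A,T} (union, +1)
COR@5: {A,T} ∪ {C} = {A,C,T} (union, +1)
ACEOR@5: {A,C} ∩ {A,C,T} = {A,C} (intersection, +0)
ACEKOR@5: {A,C} ∩ {C} = {C} (intersection, +0)
AE@6: {T} ∪ {G} = {G,T} (union, +1)
CO@6: {A} ∩ {A} = {A} (intersection, +0)
COR@6: {A} ∪ {C} = {A,C} (union, +1)
ACEOR@6: {G,T} ∪ {A,C} = {A,C,G,T} (union, +1)
ACEKOR@6: {A,C,G,T} ∩ {G} = {G} (intersection, +0)
per-site changes: [4, 4, 4, 2, 3, 3, 3]; total = 23

4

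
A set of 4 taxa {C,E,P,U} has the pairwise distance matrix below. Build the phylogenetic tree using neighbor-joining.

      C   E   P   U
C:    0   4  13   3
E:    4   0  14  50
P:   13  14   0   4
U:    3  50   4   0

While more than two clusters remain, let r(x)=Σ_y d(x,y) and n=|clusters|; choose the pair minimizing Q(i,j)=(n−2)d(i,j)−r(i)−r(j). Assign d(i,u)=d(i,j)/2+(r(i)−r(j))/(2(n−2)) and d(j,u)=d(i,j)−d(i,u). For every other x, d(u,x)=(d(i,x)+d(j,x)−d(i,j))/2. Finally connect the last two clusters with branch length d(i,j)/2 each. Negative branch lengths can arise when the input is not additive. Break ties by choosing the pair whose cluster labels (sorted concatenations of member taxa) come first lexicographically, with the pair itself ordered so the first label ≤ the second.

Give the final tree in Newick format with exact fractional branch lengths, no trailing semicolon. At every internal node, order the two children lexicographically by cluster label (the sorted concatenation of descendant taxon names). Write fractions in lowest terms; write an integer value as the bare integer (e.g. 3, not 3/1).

1. join C+E (d=4, Q=-80) ⇒ CE; edges |C|=-10, |E|=14
  updated: d(CE,P)=23/2, d(CE,U)=49/2
2. join CE+P (d=23/2, Q=-40) ⇒ CEP; edges |CE|=16, |P|=-9/2
  updated: d(CEP,U)=17/2
3. join CEP+U (d=17/2) ⇒ CEPU; edges |CEP|=17/4, |U|=17/4
final tree: (((C:-10,E:14):16,P:-9/2):17/4,U:17/4)
total length: 24

(((C:-10,E:14):16,P:-9/2):17/4,U:17/4)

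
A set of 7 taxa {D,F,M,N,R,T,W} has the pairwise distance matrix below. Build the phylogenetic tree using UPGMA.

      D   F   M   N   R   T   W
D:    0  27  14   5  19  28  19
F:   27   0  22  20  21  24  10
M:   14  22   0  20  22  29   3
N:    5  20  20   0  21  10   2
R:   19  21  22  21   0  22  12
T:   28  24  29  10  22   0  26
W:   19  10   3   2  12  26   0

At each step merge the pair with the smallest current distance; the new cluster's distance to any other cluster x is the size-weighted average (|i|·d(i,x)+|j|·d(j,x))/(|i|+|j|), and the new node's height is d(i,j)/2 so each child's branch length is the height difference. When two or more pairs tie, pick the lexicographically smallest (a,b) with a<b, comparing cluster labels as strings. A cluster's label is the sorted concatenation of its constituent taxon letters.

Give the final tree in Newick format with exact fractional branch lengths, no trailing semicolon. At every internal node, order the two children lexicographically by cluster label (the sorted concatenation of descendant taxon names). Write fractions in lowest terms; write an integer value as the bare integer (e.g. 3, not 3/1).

((((D:19/3,(M:23/4,(N:1,W:1):19/4):7/12):35/12,R:37/4):3/4,F:10):19/12,T:139/12)

iteration 1: select N,W (d=2); attach at lengths (1, 1); label the merged cluster NW
  updated: d(D,NW)=12, d(F,NW)=15, d(M,NW)=23/2, d(NW,R)=33/2, d(NW,T)=18
iteration 2: select M,NW (d=23/2); attach at lengths (23/4, 19/4); label the merged cluster MNW
  updated: d(D,MNW)=38/3, d(F,MNW)=52/3, d(MNW,R)=55/3, d(MNW,T)=65/3
iteration 3: select D,MNW (d=38/3); attach at lengths (19/3, 7/12); label the merged cluster DMNW
  updated: d(DMNW,F)=79/4, d(DMNW,R)=37/2, d(DMNW,T)=93/4
iteration 4: select DMNW,R (d=37/2); attach at lengths (35/12, 37/4); label the merged cluster DMNRW
  updated: d(DMNRW,F)=20, d(DMNRW,T)=23
iteration 5: select DMNRW,F (d=20); attach at lengths (3/4, 10); label the merged cluster DFMNRW
  updated: d(DFMNRW,T)=139/6
iteration 6: select DFMNRW,T (d=139/6); attach at lengths (19/12, 139/12); label the merged cluster DFMNRTW
final tree: ((((D:19/3,(M:23/4,(N:1,W:1):19/4):7/12):35/12,R:37/4):3/4,F:10):19/12,T:139/12)
total length: 111/2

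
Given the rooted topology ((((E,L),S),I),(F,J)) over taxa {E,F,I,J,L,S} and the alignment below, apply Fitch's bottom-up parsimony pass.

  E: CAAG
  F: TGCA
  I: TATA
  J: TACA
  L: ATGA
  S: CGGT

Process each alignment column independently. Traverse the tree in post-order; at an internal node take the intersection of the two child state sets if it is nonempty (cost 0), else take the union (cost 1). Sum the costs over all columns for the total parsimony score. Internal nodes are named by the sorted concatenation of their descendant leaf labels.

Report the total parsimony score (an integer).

10

site 0, node EL: E={C} ∪ L={A} → {A,C} (+1)
site 0, node ELS: EL={A,C} ∩ S={C} → {C} (+0)
site 0, node EILS: ELS={C} ∪ I={T} → {C,T} (+1)
site 0, node FJ: F={T} ∩ J={T} → {T} (+0)
site 0, node EFIJLS: EILS={C,T} ∩ FJ={T} → {T} (+0)
site 1, node EL: E={A} ∪ L={T} → {A,T} (+1)
site 1, node ELS: EL={A,T} ∪ S={G} → {A,G,T} (+1)
site 1, node EILS: ELS={A,G,T} ∩ I={A} → {A} (+0)
site 1, node FJ: F={G} ∪ J={A} → {A,G} (+1)
site 1, node EFIJLS: EILS={A} ∩ FJ={A,G} → {A} (+0)
site 2, node EL: E={A} ∪ L={G} → {A,G} (+1)
site 2, node ELS: EL={A,G} ∩ S={G} → {G} (+0)
site 2, node EILS: ELS={G} ∪ I={T} → {G,T} (+1)
site 2, node FJ: F={C} ∩ J={C} → {C} (+0)
site 2, node EFIJLS: EILS={G,T} ∪ FJ={C} → {C,G,T} (+1)
site 3, node EL: E={G} ∪ L={A} → {A,G} (+1)
site 3, node ELS: EL={A,G} ∪ S={T} → {A,G,T} (+1)
site 3, node EILS: ELS={A,G,T} ∩ I={A} → {A} (+0)
site 3, node FJ: F={A} ∩ J={A} → {A} (+0)
site 3, node EFIJLS: EILS={A} ∩ FJ={A} → {A} (+0)
per-site changes: [2, 3, 3, 2]; total = 10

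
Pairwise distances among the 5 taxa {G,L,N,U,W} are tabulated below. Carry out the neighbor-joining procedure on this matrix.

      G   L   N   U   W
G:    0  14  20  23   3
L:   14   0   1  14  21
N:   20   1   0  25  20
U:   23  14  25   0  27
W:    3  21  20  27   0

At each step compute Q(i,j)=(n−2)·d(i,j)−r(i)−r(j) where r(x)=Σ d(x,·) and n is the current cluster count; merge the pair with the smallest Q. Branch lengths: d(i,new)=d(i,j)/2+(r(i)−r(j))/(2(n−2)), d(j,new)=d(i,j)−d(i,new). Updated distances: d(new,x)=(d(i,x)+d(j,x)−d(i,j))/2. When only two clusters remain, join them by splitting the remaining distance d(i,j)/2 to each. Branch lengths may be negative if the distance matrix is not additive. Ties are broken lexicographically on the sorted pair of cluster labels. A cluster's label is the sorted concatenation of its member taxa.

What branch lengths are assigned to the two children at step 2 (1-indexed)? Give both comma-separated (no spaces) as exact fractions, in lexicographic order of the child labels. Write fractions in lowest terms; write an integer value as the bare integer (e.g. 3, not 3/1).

iteration 1: select G,W (d=3, Q=-122); attach at lengths (-1/3, 10/3); label the merged cluster GW
  updated: d(GW,L)=16, d(GW,N)=37/2, d(GW,U)=47/2
iteration 2: select GW,U (d=47/2, Q=-147/2); attach at lengths (85/8, 103/8); label the merged cluster GUW
  updated: d(GUW,L)=13/4, d(GUW,N)=10
iteration 3: select GUW,L (d=13/4, Q=-57/4); attach at lengths (49/8, -23/8); label the merged cluster GLUW
  updated: d(GLUW,N)=31/8
iteration 4: select GLUW,N (d=31/8); attach at lengths (31/16, 31/16); label the merged cluster GLNUW
final tree: ((((G:-1/3,W:10/3):85/8,U:103/8):49/8,L:-23/8):31/16,N:31/16)
total length: 269/8

85/8,103/8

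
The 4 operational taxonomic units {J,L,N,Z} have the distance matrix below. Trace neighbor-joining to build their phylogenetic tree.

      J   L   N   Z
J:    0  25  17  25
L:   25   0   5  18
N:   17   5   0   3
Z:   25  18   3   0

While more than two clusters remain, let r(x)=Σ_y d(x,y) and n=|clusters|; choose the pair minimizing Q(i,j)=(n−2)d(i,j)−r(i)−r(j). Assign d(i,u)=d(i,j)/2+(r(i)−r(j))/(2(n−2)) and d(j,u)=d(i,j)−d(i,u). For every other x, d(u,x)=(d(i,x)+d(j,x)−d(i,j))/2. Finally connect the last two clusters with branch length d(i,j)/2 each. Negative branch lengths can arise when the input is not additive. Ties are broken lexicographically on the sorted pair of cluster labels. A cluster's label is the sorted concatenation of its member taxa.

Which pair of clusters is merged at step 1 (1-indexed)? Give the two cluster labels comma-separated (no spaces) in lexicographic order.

iteration 1: select J,L (d=25, Q=-65); attach at lengths (69/4, 31/4); label the merged cluster JL
  updated: d(JL,N)=-3/2, d(JL,Z)=9
iteration 2: select JL,N (d=-3/2, Q=-21/2); attach at lengths (9/4, -15/4); label the merged cluster JLN
  updated: d(JLN,Z)=27/4
iteration 3: select JLN,Z (d=27/4); attach at lengths (27/8, 27/8); label the merged cluster JLNZ
final tree: (((J:69/4,L:31/4):9/4,N:-15/4):27/8,Z:27/8)
total length: 121/4

J,L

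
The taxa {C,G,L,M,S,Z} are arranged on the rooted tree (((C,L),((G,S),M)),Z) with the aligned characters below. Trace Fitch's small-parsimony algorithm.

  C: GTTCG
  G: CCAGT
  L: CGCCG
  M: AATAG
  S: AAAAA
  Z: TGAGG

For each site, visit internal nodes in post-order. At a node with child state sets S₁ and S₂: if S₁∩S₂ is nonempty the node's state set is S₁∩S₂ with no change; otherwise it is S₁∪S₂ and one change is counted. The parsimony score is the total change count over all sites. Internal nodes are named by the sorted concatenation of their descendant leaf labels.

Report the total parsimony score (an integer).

15

site 0, node CL: C={G} ∪ L={C} → {C,G} (+1)
site 0, node GS: G={C} ∪ S={A} → {A,C} (+1)
site 0, node GMS: GS={A,C} ∩ M={A} → {A} (+0)
site 0, node CGLMS: CL={C,G} ∪ GMS={A} → {A,C,G} (+1)
site 0, node CGLMSZ: CGLMS={A,C,G} ∪ Z={T} → {A,C,G,T} (+1)
site 1, node CL: C={T} ∪ L={G} → {G,T} (+1)
site 1, node GS: G={C} ∪ S={A} → {A,C} (+1)
site 1, node GMS: GS={A,C} ∩ M={A} → {A} (+0)
site 1, node CGLMS: CL={G,T} ∪ GMS={A} → {A,G,T} (+1)
site 1, node CGLMSZ: CGLMS={A,G,T} ∩ Z={G} → {G} (+0)
site 2, node CL: C={T} ∪ L={C} → {C,T} (+1)
site 2, node GS: G={A} ∩ S={A} → {A} (+0)
site 2, node GMS: GS={A} ∪ M={T} → {A,T} (+1)
site 2, node CGLMS: CL={C,T} ∩ GMS={A,T} → {T} (+0)
site 2, node CGLMSZ: CGLMS={T} ∪ Z={A} → {A,T} (+1)
site 3, node CL: C={C} ∩ L={C} → {C} (+0)
site 3, node GS: G={G} ∪ S={A} → {A,G} (+1)
site 3, node GMS: GS={A,G} ∩ M={A} → {A} (+0)
site 3, node CGLMS: CL={C} ∪ GMS={A} → {A,C} (+1)
site 3, node CGLMSZ: CGLMS={A,C} ∪ Z={G} → {A,C,G} (+1)
site 4, node CL: C={G} ∩ L={G} → {G} (+0)
site 4, node GS: G={T} ∪ S={A} → {A,T} (+1)
site 4, node GMS: GS={A,T} ∪ M={G} → {A,G,T} (+1)
site 4, node CGLMS: CL={G} ∩ GMS={A,G,T} → {G} (+0)
site 4, node CGLMSZ: CGLMS={G} ∩ Z={G} → {G} (+0)
per-site changes: [4, 3, 3, 3, 2]; total = 15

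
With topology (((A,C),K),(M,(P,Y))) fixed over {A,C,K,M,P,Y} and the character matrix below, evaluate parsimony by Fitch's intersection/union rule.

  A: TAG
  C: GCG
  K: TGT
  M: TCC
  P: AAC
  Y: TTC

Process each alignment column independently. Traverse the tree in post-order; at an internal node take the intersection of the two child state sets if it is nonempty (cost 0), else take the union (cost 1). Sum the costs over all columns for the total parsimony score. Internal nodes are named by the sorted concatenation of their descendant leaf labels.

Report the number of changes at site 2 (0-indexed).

2

site 0, node AC: A={T} ∪ C={G} → {G,T} (+1)
site 0, node ACK: AC={G,T} ∩ K={T} → {T} (+0)
site 0, node PY: P={A} ∪ Y={T} → {A,T} (+1)
site 0, node MPY: M={T} ∩ PY={A,T} → {T} (+0)
site 0, node ACKMPY: ACK={T} ∩ MPY={T} → {T} (+0)
site 1, node AC: A={A} ∪ C={C} → {A,C} (+1)
site 1, node ACK: AC={A,C} ∪ K={G} → {A,C,G} (+1)
site 1, node PY: P={A} ∪ Y={T} → {A,T} (+1)
site 1, node MPY: M={C} ∪ PY={A,T} → {A,C,T} (+1)
site 1, node ACKMPY: ACK={A,C,G} ∩ MPY={A,C,T} → {A,C} (+0)
site 2, node AC: A={G} ∩ C={G} → {G} (+0)
site 2, node ACK: AC={G} ∪ K={T} → {G,T} (+1)
site 2, node PY: P={C} ∩ Y={C} → {C} (+0)
site 2, node MPY: M={C} ∩ PY={C} → {C} (+0)
site 2, node ACKMPY: ACK={G,T} ∪ MPY={C} → {C,G,T} (+1)
per-site changes: [2, 4, 2]; total = 8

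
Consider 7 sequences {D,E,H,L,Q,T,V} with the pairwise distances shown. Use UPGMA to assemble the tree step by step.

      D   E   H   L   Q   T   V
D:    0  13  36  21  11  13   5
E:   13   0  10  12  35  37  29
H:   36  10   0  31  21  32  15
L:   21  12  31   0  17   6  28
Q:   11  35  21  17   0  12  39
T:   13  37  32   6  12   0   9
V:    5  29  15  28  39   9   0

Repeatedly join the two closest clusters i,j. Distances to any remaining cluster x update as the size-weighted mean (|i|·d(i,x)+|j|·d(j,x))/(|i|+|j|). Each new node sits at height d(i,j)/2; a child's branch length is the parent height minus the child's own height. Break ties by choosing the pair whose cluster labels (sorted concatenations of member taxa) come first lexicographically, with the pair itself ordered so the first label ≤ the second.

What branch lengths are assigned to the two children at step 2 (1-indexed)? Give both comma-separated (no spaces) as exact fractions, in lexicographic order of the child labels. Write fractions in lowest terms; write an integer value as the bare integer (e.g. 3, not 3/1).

1. join D+V (d=5) ⇒ DV; edges |D|=5/2, |V|=5/2
  updated: d(DV,E)=21, d(DV,H)=51/2, d(DV,L)=49/2, d(DV,Q)=25, d(DV,T)=11
2. join L+T (d=6) ⇒ LT; edges |L|=3, |T|=3
  updated: d(DV,LT)=71/4, d(E,LT)=49/2, d(H,LT)=63/2, d(LT,Q)=29/2
3. join E+H (d=10) ⇒ EH; edges |E|=5, |H|=5
  updated: d(DV,EH)=93/4, d(EH,LT)=28, d(EH,Q)=28
4. join LT+Q (d=29/2) ⇒ LQT; edges |LT|=17/4, |Q|=29/4
  updated: d(DV,LQT)=121/6, d(EH,LQT)=28
5. join DV+LQT (d=121/6) ⇒ DLQTV; edges |DV|=91/12, |LQT|=17/6
  updated: d(DLQTV,EH)=261/10
6. join DLQTV+EH (d=261/10) ⇒ DEHLQTV; edges |DLQTV|=89/30, |EH|=161/20
final tree: (((D:5/2,V:5/2):91/12,((L:3,T:3):17/4,Q:29/4):17/6):89/30,(E:5,H:5):161/20)
total length: 809/15

3,3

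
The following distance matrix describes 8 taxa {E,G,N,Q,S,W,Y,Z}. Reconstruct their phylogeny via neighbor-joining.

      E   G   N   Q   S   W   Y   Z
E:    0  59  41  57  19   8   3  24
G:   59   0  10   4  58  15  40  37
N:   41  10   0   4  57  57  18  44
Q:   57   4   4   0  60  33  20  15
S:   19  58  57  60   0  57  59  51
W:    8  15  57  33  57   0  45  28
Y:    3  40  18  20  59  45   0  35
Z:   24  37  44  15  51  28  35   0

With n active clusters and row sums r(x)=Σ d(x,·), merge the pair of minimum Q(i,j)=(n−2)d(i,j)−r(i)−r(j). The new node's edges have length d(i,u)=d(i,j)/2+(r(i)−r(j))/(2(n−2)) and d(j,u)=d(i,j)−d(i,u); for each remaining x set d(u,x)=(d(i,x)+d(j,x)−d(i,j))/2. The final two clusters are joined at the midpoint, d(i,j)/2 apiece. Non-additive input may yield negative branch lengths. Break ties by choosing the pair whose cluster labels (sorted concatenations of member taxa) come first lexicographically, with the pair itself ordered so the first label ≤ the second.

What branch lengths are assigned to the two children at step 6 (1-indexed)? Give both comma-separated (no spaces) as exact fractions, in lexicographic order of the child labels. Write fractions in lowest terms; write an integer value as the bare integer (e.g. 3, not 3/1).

149/64,403/64

1. join E+S (d=19, Q=-458) ⇒ ES; edges |E|=-3, |S|=22
  updated: d(ES,G)=49, d(ES,N)=79/2, d(ES,Q)=49, d(ES,W)=23, d(ES,Y)=43/2, d(ES,Z)=28
2. join ES+W (d=23, Q=-296) ⇒ ESW; edges |ES|=62/5, |W|=53/5
  updated: d(ESW,G)=41/2, d(ESW,N)=147/4, d(ESW,Q)=59/2, d(ESW,Y)=87/4, d(ESW,Z)=33/2
3. join ESW+Z (d=33/2, Q=-413/2) ⇒ ESWZ; edges |ESW|=87/16, |Z|=177/16
  updated: d(ESWZ,G)=41/2, d(ESWZ,N)=257/8, d(ESWZ,Q)=14, d(ESWZ,Y)=161/8
4. join ESWZ+Y (d=161/8, Q=-249/2) ⇒ ESWYZ; edges |ESWZ|=49/6, |Y|=287/24
  updated: d(ESWYZ,G)=323/16, d(ESWYZ,N)=15, d(ESWYZ,Q)=111/16
5. join ESWYZ+Q (d=111/16, Q=-691/16) ⇒ EQSWYZ; edges |ESWYZ|=657/64, |Q|=-213/64
  updated: d(EQSWYZ,G)=69/8, d(EQSWYZ,N)=193/32
6. join EQSWYZ+G (d=69/8, Q=-789/32) ⇒ EGQSWYZ; edges |EQSWYZ|=149/64, |G|=403/64
  updated: d(EGQSWYZ,N)=237/64
7. join EGQSWYZ+N (d=237/64) ⇒ EGNQSWYZ; edges |EGQSWYZ|=237/128, |N|=237/128
final tree: (((((((E:-3,S:22):62/5,W:53/5):87/16,Z:177/16):49/6,Y:287/24):657/64,Q:-213/64):149/64,G:403/64):237/128,N:237/128)
total length: 6265/64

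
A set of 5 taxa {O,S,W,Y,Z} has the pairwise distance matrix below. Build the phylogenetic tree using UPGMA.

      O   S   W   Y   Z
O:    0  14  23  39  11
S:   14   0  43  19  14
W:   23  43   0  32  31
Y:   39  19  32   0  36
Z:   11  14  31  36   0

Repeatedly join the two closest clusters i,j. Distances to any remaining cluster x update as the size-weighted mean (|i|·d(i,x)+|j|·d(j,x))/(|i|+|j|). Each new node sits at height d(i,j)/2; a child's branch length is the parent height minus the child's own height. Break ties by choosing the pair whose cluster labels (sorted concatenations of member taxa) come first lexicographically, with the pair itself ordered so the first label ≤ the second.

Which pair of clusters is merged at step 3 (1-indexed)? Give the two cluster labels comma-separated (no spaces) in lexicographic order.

1. join O+Z (d=11) ⇒ OZ; edges |O|=11/2, |Z|=11/2
  updated: d(OZ,S)=14, d(OZ,W)=27, d(OZ,Y)=75/2
2. join OZ+S (d=14) ⇒ OSZ; edges |OZ|=3/2, |S|=7
  updated: d(OSZ,W)=97/3, d(OSZ,Y)=94/3
3. join OSZ+Y (d=94/3) ⇒ OSYZ; edges |OSZ|=26/3, |Y|=47/3
  updated: d(OSYZ,W)=129/4
4. join OSYZ+W (d=129/4) ⇒ OSWYZ; edges |OSYZ|=11/24, |W|=129/8
final tree: ((((O:11/2,Z:11/2):3/2,S:7):26/3,Y:47/3):11/24,W:129/8)
total length: 725/12

OSZ,Y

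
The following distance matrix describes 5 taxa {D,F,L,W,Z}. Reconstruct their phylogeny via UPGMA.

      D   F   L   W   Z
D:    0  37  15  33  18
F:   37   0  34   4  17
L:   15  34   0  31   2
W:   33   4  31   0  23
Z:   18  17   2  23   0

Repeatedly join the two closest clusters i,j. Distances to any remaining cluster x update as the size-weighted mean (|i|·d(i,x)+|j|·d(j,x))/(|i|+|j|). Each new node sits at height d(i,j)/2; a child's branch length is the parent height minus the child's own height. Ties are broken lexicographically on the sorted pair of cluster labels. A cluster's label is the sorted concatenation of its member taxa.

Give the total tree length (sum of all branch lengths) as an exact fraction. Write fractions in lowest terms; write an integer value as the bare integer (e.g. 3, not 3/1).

1. join L+Z (d=2) ⇒ LZ; edges |L|=1, |Z|=1
  updated: d(D,LZ)=33/2, d(F,LZ)=51/2, d(LZ,W)=27
2. join F+W (d=4) ⇒ FW; edges |F|=2, |W|=2
  updated: d(D,FW)=35, d(FW,LZ)=105/4
3. join D+LZ (d=33/2) ⇒ DLZ; edges |D|=33/4, |LZ|=29/4
  updated: d(DLZ,FW)=175/6
4. join DLZ+FW (d=175/6) ⇒ DFLWZ; edges |DLZ|=19/3, |FW|=151/12
final tree: ((D:33/4,(L:1,Z:1):29/4):19/3,(F:2,W:2):151/12)
total length: 485/12

485/12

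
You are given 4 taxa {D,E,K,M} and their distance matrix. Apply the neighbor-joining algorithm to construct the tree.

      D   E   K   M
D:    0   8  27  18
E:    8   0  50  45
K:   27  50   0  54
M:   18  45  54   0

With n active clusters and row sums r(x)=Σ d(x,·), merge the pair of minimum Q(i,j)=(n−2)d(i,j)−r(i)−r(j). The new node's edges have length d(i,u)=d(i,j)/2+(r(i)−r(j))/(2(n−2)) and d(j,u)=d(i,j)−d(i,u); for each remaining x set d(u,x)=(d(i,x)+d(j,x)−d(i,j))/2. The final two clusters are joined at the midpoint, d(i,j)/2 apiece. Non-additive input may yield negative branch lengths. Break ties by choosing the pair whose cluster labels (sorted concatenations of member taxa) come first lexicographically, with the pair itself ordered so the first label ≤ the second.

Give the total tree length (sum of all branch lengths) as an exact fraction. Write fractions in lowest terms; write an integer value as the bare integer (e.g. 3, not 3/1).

iteration 1: select D,E (d=8, Q=-140); attach at lengths (-17/2, 33/2); label the merged cluster DE
  updated: d(DE,K)=69/2, d(DE,M)=55/2
iteration 2: select DE,K (d=69/2, Q=-116); attach at lengths (4, 61/2); label the merged cluster DEK
  updated: d(DEK,M)=47/2
iteration 3: select DEK,M (d=47/2); attach at lengths (47/4, 47/4); label the merged cluster DEKM
final tree: (((D:-17/2,E:33/2):4,K:61/2):47/4,M:47/4)
total length: 66

66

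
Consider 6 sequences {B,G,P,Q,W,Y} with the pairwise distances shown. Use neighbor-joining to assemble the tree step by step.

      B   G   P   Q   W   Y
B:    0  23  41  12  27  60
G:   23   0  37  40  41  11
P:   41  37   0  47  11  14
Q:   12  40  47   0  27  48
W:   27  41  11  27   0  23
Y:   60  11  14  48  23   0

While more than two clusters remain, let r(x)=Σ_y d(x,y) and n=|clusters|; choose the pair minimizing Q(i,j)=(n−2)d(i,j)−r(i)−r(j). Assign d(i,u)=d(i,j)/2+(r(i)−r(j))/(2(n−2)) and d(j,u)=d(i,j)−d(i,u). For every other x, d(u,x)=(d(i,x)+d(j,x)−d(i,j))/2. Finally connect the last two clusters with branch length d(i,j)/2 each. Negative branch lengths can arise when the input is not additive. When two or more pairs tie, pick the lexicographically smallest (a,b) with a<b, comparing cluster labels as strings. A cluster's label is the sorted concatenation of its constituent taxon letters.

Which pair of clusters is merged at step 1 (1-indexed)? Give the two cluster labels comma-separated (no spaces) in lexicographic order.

1. join B+Q (d=12, Q=-289) ⇒ BQ; edges |B|=37/8, |Q|=59/8
  updated: d(BQ,G)=51/2, d(BQ,P)=38, d(BQ,W)=21, d(BQ,Y)=48
2. join G+Y (d=11, Q=-355/2) ⇒ GY; edges |G|=103/12, |Y|=29/12
  updated: d(BQ,GY)=125/4, d(GY,P)=20, d(GY,W)=53/2
3. join BQ+W (d=21, Q=-427/4) ⇒ BQW; edges |BQ|=295/16, |W|=41/16
  updated: d(BQW,GY)=147/8, d(BQW,P)=14
4. join BQW+GY (d=147/8, Q=-419/8) ⇒ BGQWY; edges |BQW|=99/16, |GY|=195/16
  updated: d(BGQWY,P)=125/16
5. join BGQWY+P (d=125/16) ⇒ BGPQWY; edges |BGQWY|=125/32, |P|=125/32
final tree: ((((B:37/8,Q:59/8):295/16,W:41/16):99/16,(G:103/12,Y:29/12):195/16):125/32,P:125/32)
total length: 1123/16

B,Q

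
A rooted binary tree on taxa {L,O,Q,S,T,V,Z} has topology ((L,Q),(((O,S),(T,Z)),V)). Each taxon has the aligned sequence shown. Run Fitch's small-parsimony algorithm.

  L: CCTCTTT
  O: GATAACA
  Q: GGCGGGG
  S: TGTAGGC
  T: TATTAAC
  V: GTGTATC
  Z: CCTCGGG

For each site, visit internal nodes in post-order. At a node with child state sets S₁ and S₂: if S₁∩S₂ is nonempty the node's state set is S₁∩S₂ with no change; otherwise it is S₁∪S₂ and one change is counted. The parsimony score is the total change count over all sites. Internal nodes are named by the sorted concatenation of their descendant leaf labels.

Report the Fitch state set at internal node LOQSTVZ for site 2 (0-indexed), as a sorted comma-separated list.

[col 0] LQ: children L:{C}, Q:{G} ∪→ {C,G}; cost 1
[col 0] OS: children O:{G}, S:{T} ∪→ {G,T}; cost 1
[col 0] TZ: children T:{T}, Z:{C} ∪→ {C,T}; cost 1
[col 0] OSTZ: children OS:{G,T}, TZ:{C,T} ∩→ {T}; cost 0
[col 0] OSTVZ: children OSTZ:{T}, V:{G} ∪→ {G,T}; cost 1
[col 0] LOQSTVZ: children LQ:{C,G}, OSTVZ:{G,T} ∩→ {G}; cost 0
[col 1] LQ: children L:{C}, Q:{G} ∪→ {C,G}; cost 1
[col 1] OS: children O:{A}, S:{G} ∪→ {A,G}; cost 1
[col 1] TZ: children T:{A}, Z:{C} ∪→ {A,C}; cost 1
[col 1] OSTZ: children OS:{A,G}, TZ:{A,C} ∩→ {A}; cost 0
[col 1] OSTVZ: children OSTZ:{A}, V:{T} ∪→ {A,T}; cost 1
[col 1] LOQSTVZ: children LQ:{C,G}, OSTVZ:{A,T} ∪→ {A,C,G,T}; cost 1
[col 2] LQ: children L:{T}, Q:{C} ∪→ {C,T}; cost 1
[col 2] OS: children O:{T}, S:{T} ∩→ {T}; cost 0
[col 2] TZ: children T:{T}, Z:{T} ∩→ {T}; cost 0
[col 2] OSTZ: children OS:{T}, TZ:{T} ∩→ {T}; cost 0
[col 2] OSTVZ: children OSTZ:{T}, V:{G} ∪→ {G,T}; cost 1
[col 2] LOQSTVZ: children LQ:{C,T}, OSTVZ:{G,T} ∩→ {T}; cost 0
[col 3] LQ: children L:{C}, Q:{G} ∪→ {C,G}; cost 1
[col 3] OS: children O:{A}, S:{A} ∩→ {A}; cost 0
[col 3] TZ: children T:{T}, Z:{C} ∪→ {C,T}; cost 1
[col 3] OSTZ: children OS:{A}, TZ:{C,T} ∪→ {A,C,T}; cost 1
[col 3] OSTVZ: children OSTZ:{A,C,T}, V:{T} ∩→ {T}; cost 0
[col 3] LOQSTVZ: children LQ:{C,G}, OSTVZ:{T} ∪→ {C,G,T}; cost 1
[col 4] LQ: children L:{T}, Q:{G} ∪→ {G,T}; cost 1
[col 4] OS: children O:{A}, S:{G} ∪→ {A,G}; cost 1
[col 4] TZ: children T:{A}, Z:{G} ∪→ {A,G}; cost 1
[col 4] OSTZ: children OS:{A,G}, TZ:{A,G} ∩→ {A,G}; cost 0
[col 4] OSTVZ: children OSTZ:{A,G}, V:{A} ∩→ {A}; cost 0
[col 4] LOQSTVZ: children LQ:{G,T}, OSTVZ:{A} ∪→ {A,G,T}; cost 1
[col 5] LQ: children L:{T}, Q:{G} ∪→ {G,T}; cost 1
[col 5] OS: children O:{C}, S:{G} ∪→ {C,G}; cost 1
[col 5] TZ: children T:{A}, Z:{G} ∪→ {A,G}; cost 1
[col 5] OSTZ: children OS:{C,G}, TZ:{A,G} ∩→ {G}; cost 0
[col 5] OSTVZ: children OSTZ:{G}, V:{T} ∪→ {G,T}; cost 1
[col 5] LOQSTVZ: children LQ:{G,T}, OSTVZ:{G,T} ∩→ {G,T}; cost 0
[col 6] LQ: children L:{T}, Q:{G} ∪→ {G,T}; cost 1
[col 6] OS: children O:{A}, S:{C} ∪→ {A,C}; cost 1
[col 6] TZ: children T:{C}, Z:{G} ∪→ {C,G}; cost 1
[col 6] OSTZ: children OS:{A,C}, TZ:{C,G} ∩→ {C}; cost 0
[col 6] OSTVZ: children OSTZ:{C}, V:{C} ∩→ {C}; cost 0
[col 6] LOQSTVZ: children LQ:{G,T}, OSTVZ:{C} ∪→ {C,G,T}; cost 1
per-site changes: [4, 5, 2, 4, 4, 4, 4]; total = 27

T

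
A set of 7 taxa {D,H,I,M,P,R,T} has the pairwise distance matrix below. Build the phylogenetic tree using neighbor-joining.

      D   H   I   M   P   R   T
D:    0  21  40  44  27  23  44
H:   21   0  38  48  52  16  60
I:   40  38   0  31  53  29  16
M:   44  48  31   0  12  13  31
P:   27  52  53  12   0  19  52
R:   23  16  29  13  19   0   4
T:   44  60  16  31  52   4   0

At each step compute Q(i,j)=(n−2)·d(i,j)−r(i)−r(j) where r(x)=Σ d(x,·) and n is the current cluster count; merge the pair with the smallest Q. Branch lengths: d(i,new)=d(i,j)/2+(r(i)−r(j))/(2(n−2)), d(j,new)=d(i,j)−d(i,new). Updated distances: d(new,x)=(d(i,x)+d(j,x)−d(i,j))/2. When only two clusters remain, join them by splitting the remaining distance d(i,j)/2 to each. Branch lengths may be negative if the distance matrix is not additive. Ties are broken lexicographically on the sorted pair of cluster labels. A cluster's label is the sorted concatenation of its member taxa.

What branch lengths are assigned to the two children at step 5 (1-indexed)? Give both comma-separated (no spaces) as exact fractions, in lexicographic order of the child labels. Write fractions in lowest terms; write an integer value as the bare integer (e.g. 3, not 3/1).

17/16,211/16

1. join I+T (d=16, Q=-334) ⇒ IT; edges |I|=8, |T|=8
  updated: d(D,IT)=34, d(H,IT)=41, d(IT,M)=23, d(IT,P)=89/2, d(IT,R)=17/2
2. join M+P (d=12, Q=-493/2) ⇒ MP; edges |M|=67/16, |P|=125/16
  updated: d(D,MP)=59/2, d(H,MP)=44, d(IT,MP)=111/4, d(MP,R)=10
3. join D+H (d=21, Q=-333/2) ⇒ DH; edges |D|=97/12, |H|=155/12
  updated: d(DH,IT)=27, d(DH,MP)=105/4, d(DH,R)=9
4. join DH+MP (d=105/4, Q=-295/4) ⇒ DHMP; edges |DH|=203/16, |MP|=217/16
  updated: d(DHMP,IT)=57/4, d(DHMP,R)=-29/8
5. join DHMP+IT (d=57/4, Q=-153/8) ⇒ DHIMPT; edges |DHMP|=17/16, |IT|=211/16
  updated: d(DHIMPT,R)=-75/16
6. join DHIMPT+R (d=-75/16) ⇒ DHIMPRT; edges |DHIMPT|=-75/32, |R|=-75/32
final tree: ((((D:97/12,H:155/12):203/16,(M:67/16,P:125/16):217/16):17/16,(I:8,T:8):211/16):-75/32,R:-75/32)
total length: 1357/16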